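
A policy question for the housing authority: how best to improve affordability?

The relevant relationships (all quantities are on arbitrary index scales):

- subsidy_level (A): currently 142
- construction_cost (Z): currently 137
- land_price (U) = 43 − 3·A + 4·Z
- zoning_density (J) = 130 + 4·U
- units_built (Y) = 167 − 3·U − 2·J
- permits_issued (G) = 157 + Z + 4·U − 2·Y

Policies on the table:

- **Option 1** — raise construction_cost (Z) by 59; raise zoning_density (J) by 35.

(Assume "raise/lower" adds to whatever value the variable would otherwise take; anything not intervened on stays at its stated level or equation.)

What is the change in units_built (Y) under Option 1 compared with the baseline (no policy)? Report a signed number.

Baseline:
  A = 142
  Z = 137
  U = 43 − 3·142 + 4·137 = 165
  J = 130 + 4·165 = 790
  Y = 167 − 3·165 − 2·790 = -1908
Option 1 (Z + 59, J + 35):
  A = 142
  Z = 137 + 59 = 196
  U = 43 − 3·142 + 4·196 = 401
  J = 130 + 4·401 (+35 from intervention) = 1769
  Y = 167 − 3·401 − 2·1769 = -4574
Change in Y: -4574 − (-1908) = -2666

-2666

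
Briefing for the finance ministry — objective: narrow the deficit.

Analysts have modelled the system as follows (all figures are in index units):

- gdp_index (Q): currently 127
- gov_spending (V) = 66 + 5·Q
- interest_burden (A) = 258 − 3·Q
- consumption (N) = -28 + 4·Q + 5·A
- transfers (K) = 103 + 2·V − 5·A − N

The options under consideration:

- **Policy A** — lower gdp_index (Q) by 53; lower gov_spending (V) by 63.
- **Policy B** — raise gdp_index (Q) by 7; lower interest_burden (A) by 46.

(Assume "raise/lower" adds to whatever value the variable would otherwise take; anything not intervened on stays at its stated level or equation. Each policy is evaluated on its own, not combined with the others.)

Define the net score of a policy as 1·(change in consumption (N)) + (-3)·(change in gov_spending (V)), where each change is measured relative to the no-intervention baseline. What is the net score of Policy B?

Baseline:
  Q = 127
  V = 66 + 5·127 = 701
  A = 258 − 3·127 = -123
  N = -28 + 4·127 + 5·(-123) = -135
Policy B (Q + 7, A − 46):
  Q = 127 + 7 = 134
  V = 66 + 5·134 = 736
  A = 258 − 3·134 (−46 from intervention) = -190
  N = -28 + 4·134 + 5·(-190) = -442
ΔN = -442 − (-135) = -307; ΔV = 736 − 701 = 35
Score = 1·(-307) + (-3)·35 = -412

-412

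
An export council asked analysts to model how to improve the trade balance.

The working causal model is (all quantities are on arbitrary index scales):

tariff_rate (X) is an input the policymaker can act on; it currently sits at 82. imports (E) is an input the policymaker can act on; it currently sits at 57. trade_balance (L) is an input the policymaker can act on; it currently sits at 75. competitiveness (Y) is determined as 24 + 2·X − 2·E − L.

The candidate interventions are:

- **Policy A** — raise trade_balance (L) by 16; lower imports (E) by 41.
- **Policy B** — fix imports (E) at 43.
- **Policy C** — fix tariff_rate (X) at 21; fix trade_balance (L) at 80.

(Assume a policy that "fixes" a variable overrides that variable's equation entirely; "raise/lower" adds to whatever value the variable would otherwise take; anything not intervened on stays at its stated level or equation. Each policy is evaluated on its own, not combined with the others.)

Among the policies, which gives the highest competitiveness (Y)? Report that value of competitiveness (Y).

Policy A (L + 16, E − 41):
  X = 82
  E = 57 − 41 = 16
  L = 75 + 16 = 91
  Y = 24 + 2·82 − 2·16 − 91 = 65
Policy B (E := 43):
  X = 82
  E = 43
  L = 75
  Y = 24 + 2·82 − 2·43 − 75 = 27
Policy C (X := 21, L := 80):
  X = 21
  E = 57
  L = 80
  Y = 24 + 2·21 − 2·57 − 80 = -128
Comparing — Policy A: Y=65, Policy B: Y=27, Policy C: Y=-128. Highest is 65 (Policy A).

65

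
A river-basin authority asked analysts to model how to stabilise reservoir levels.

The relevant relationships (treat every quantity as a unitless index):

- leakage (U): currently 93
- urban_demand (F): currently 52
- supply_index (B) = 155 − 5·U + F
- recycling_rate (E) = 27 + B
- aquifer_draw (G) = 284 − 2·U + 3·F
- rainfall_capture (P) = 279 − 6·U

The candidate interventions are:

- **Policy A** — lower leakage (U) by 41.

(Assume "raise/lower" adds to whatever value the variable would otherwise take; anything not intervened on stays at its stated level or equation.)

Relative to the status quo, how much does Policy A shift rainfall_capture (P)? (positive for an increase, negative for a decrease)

246

Baseline:
  U = 93
  P = 279 − 6·93 = -279
Policy A (U − 41):
  U = 93 − 41 = 52
  P = 279 − 6·52 = -33
Change in P: -33 − (-279) = 246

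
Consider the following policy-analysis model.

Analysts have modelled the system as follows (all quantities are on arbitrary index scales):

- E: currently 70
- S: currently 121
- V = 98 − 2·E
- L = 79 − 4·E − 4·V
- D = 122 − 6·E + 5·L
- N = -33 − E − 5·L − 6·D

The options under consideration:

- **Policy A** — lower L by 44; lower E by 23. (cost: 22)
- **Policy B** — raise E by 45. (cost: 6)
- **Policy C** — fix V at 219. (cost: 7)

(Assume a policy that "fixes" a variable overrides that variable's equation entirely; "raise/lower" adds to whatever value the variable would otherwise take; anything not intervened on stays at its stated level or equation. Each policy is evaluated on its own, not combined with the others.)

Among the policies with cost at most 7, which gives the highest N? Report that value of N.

39380

Policy B (E + 45):
  E = 70 + 45 = 115
  V = 98 − 2·115 = -132
  L = 79 − 4·115 − 4·(-132) = 147
  D = 122 − 6·115 + 5·147 = 167
  N = -33 − 115 − 5·147 − 6·167 = -1885
Policy C (V := 219):
  E = 70
  V = 219
  L = 79 − 4·70 − 4·219 = -1077
  D = 122 − 6·70 + 5·(-1077) = -5683
  N = -33 − 70 − 5·(-1077) − 6·(-5683) = 39380
Comparing — Policy B: N=-1885, Policy C: N=39380. Highest is 39380 (Policy C).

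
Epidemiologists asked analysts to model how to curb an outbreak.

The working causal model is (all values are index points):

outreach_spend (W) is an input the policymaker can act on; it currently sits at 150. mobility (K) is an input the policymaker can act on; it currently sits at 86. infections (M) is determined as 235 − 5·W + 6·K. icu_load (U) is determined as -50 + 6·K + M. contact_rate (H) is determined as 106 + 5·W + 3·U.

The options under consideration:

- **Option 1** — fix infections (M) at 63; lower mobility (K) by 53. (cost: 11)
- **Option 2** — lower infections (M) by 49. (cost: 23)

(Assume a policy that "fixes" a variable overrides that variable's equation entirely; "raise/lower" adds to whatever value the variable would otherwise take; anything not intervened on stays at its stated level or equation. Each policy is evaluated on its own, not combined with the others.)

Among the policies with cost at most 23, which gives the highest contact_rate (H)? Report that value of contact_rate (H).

Option 1 (M := 63, K − 53):
  W = 150
  K = 86 − 53 = 33
  M = 63
  U = -50 + 6·33 + 63 = 211
  H = 106 + 5·150 + 3·211 = 1489
Option 2 (M − 49):
  W = 150
  K = 86
  M = 235 − 5·150 + 6·86 (−49 from intervention) = -48
  U = -50 + 6·86 + (-48) = 418
  H = 106 + 5·150 + 3·418 = 2110
Comparing — Option 1: H=1489, Option 2: H=2110. Highest is 2110 (Option 2).

2110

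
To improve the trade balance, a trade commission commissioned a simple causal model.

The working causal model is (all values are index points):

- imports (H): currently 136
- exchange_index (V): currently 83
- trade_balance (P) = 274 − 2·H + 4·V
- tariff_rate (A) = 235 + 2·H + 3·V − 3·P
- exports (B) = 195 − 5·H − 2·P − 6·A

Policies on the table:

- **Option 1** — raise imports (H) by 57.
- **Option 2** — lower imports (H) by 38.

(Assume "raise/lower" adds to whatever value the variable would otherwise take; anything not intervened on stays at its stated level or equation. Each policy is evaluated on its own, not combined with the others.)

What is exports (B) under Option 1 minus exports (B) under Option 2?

-4655

Option 1 (H + 57):
  H = 136 + 57 = 193
  V = 83
  P = 274 − 2·193 + 4·83 = 220
  A = 235 + 2·193 + 3·83 − 3·220 = 210
  B = 195 − 5·193 − 2·220 − 6·210 = -2470
Option 2 (H − 38):
  H = 136 − 38 = 98
  V = 83
  P = 274 − 2·98 + 4·83 = 410
  A = 235 + 2·98 + 3·83 − 3·410 = -550
  B = 195 − 5·98 − 2·410 − 6·(-550) = 2185
B: -2470 − 2185 = -4655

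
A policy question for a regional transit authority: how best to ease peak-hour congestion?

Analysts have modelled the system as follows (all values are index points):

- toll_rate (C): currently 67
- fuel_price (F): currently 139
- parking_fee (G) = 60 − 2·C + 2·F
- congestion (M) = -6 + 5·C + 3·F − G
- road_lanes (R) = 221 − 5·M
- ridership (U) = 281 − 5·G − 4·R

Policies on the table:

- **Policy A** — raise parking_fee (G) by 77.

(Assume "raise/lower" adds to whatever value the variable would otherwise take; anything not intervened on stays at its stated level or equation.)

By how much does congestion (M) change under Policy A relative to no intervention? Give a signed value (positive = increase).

Baseline:
  C = 67
  F = 139
  G = 60 − 2·67 + 2·139 = 204
  M = -6 + 5·67 + 3·139 − 204 = 542
Policy A (G + 77):
  C = 67
  F = 139
  G = 60 − 2·67 + 2·139 (+77 from intervention) = 281
  M = -6 + 5·67 + 3·139 − 281 = 465
Change in M: 465 − 542 = -77

-77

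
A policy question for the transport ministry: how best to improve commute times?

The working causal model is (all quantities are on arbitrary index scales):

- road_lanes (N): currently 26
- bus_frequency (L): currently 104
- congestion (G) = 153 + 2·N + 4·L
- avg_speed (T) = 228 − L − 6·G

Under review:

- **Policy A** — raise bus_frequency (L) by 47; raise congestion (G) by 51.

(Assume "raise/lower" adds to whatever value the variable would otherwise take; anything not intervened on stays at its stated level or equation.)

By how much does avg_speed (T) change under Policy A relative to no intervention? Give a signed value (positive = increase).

Baseline:
  N = 26
  L = 104
  G = 153 + 2·26 + 4·104 = 621
  T = 228 − 104 − 6·621 = -3602
Policy A (L + 47, G + 51):
  N = 26
  L = 104 + 47 = 151
  G = 153 + 2·26 + 4·151 (+51 from intervention) = 860
  T = 228 − 151 − 6·860 = -5083
Change in T: -5083 − (-3602) = -1481

-1481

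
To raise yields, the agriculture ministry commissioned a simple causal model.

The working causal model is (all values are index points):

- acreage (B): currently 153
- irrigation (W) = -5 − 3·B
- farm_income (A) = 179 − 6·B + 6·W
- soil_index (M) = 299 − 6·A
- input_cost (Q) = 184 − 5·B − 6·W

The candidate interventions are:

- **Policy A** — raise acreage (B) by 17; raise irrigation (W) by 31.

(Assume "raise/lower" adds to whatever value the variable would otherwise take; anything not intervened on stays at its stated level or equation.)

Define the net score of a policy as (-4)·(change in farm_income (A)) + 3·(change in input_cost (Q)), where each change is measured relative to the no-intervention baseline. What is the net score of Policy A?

Baseline:
  B = 153
  W = -5 − 3·153 = -464
  A = 179 − 6·153 + 6·(-464) = -3523
  Q = 184 − 5·153 − 6·(-464) = 2203
Policy A (B + 17, W + 31):
  B = 153 + 17 = 170
  W = -5 − 3·170 (+31 from intervention) = -484
  A = 179 − 6·170 + 6·(-484) = -3745
  Q = 184 − 5·170 − 6·(-484) = 2238
ΔA = -3745 − (-3523) = -222; ΔQ = 2238 − 2203 = 35
Score = (-4)·(-222) + 3·35 = 993

993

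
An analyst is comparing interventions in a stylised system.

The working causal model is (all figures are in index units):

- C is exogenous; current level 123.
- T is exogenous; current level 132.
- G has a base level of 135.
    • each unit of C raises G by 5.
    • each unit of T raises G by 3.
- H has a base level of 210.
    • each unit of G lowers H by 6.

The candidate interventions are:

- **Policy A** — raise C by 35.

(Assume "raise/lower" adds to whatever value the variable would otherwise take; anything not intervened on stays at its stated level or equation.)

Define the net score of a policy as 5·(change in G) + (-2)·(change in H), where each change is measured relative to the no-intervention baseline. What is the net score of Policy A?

2975

Baseline:
  C = 123
  T = 132
  G = 135 + 5·123 + 3·132 = 1146
  H = 210 − 6·1146 = -6666
Policy A (C + 35):
  C = 123 + 35 = 158
  T = 132
  G = 135 + 5·158 + 3·132 = 1321
  H = 210 − 6·1321 = -7716
ΔG = 1321 − 1146 = 175; ΔH = -7716 − (-6666) = -1050
Score = 5·175 + (-2)·(-1050) = 2975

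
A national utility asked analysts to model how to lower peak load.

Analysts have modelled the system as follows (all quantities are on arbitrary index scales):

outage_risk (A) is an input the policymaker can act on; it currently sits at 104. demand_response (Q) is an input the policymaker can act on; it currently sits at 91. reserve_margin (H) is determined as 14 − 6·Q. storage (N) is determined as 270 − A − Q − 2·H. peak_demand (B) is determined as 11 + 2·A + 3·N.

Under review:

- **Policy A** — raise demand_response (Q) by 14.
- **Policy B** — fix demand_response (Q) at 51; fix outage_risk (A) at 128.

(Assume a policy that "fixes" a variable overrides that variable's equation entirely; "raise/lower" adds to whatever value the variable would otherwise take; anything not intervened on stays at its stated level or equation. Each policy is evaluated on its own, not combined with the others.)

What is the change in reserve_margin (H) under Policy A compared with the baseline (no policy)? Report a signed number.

Baseline:
  Q = 91
  H = 14 − 6·91 = -532
Policy A (Q + 14):
  Q = 91 + 14 = 105
  H = 14 − 6·105 = -616
Change in H: -616 − (-532) = -84

-84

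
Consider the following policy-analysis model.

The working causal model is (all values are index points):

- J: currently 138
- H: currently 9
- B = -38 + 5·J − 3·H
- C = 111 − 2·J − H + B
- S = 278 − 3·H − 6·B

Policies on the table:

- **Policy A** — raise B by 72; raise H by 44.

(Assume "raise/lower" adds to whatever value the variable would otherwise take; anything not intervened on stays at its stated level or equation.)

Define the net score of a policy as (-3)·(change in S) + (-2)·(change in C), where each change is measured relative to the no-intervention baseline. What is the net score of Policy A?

Baseline:
  J = 138
  H = 9
  B = -38 + 5·138 − 3·9 = 625
  C = 111 − 2·138 − 9 + 625 = 451
  S = 278 − 3·9 − 6·625 = -3499
Policy A (B + 72, H + 44):
  J = 138
  H = 9 + 44 = 53
  B = -38 + 5·138 − 3·53 (+72 from intervention) = 565
  C = 111 − 2·138 − 53 + 565 = 347
  S = 278 − 3·53 − 6·565 = -3271
ΔS = -3271 − (-3499) = 228; ΔC = 347 − 451 = -104
Score = (-3)·228 + (-2)·(-104) = -476

-476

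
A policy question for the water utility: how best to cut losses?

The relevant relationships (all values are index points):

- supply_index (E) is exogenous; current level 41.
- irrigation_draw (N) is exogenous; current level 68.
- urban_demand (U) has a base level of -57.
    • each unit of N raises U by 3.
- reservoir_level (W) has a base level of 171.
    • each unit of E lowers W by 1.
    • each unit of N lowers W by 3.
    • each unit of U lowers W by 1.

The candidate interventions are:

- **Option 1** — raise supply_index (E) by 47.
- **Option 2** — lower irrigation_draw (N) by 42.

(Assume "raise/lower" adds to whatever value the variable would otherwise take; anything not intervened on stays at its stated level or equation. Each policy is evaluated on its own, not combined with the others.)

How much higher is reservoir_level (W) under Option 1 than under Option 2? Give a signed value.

Option 1 (E + 47):
  E = 41 + 47 = 88
  N = 68
  U = -57 + 3·68 = 147
  W = 171 − 88 − 3·68 − 147 = -268
Option 2 (N − 42):
  E = 41
  N = 68 − 42 = 26
  U = -57 + 3·26 = 21
  W = 171 − 41 − 3·26 − 21 = 31
W: -268 − 31 = -299

-299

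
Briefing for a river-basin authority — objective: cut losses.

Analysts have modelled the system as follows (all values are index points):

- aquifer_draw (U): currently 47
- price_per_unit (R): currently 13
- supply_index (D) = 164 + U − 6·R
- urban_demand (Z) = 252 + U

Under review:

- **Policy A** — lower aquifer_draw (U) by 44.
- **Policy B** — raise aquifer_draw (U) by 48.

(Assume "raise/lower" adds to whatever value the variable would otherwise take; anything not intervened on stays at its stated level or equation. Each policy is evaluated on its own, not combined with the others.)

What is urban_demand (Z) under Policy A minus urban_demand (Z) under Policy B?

Policy A (U − 44):
  U = 47 − 44 = 3
  Z = 252 + 3 = 255
Policy B (U + 48):
  U = 47 + 48 = 95
  Z = 252 + 95 = 347
Z: 255 − 347 = -92

-92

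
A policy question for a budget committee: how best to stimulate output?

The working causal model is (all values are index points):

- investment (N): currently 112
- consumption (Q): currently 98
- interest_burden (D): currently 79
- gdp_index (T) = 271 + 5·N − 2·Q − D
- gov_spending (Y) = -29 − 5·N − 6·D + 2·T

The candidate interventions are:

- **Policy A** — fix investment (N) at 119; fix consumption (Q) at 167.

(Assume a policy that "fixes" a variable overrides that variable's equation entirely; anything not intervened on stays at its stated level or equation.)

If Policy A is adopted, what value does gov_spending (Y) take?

-192

Policy A (N := 119, Q := 167):
  N = 119
  Q = 167
  D = 79
  T = 271 + 5·119 − 2·167 − 79 = 453
  Y = -29 − 5·119 − 6·79 + 2·453 = -192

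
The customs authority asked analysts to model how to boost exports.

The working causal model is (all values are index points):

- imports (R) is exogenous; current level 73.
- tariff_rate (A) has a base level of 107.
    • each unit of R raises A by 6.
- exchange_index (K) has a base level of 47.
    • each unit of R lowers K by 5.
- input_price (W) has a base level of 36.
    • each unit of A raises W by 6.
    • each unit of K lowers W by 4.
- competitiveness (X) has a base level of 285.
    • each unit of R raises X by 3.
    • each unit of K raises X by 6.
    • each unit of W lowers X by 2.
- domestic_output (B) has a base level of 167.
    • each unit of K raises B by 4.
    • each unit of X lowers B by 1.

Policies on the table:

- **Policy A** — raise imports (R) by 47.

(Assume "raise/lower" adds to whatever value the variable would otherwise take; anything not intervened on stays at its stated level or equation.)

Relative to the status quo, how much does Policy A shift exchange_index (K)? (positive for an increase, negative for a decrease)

Baseline:
  R = 73
  K = 47 − 5·73 = -318
Policy A (R + 47):
  R = 73 + 47 = 120
  K = 47 − 5·120 = -553
Change in K: -553 − (-318) = -235

-235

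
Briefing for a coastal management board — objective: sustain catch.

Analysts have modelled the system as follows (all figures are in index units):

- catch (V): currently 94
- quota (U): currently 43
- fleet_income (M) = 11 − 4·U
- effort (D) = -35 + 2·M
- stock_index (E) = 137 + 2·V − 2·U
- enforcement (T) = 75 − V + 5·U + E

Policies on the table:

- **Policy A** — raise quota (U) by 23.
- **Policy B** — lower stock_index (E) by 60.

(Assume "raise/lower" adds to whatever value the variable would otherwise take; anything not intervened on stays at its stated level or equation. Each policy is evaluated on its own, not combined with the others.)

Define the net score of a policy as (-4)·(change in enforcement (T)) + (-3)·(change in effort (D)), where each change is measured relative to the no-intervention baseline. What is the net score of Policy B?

240

Baseline:
  V = 94
  U = 43
  M = 11 − 4·43 = -161
  D = -35 + 2·(-161) = -357
  E = 137 + 2·94 − 2·43 = 239
  T = 75 − 94 + 5·43 + 239 = 435
Policy B (E − 60):
  V = 94
  U = 43
  M = 11 − 4·43 = -161
  D = -35 + 2·(-161) = -357
  E = 137 + 2·94 − 2·43 (−60 from intervention) = 179
  T = 75 − 94 + 5·43 + 179 = 375
ΔT = 375 − 435 = -60; ΔD = -357 − (-357) = 0
Score = (-4)·(-60) + (-3)·0 = 240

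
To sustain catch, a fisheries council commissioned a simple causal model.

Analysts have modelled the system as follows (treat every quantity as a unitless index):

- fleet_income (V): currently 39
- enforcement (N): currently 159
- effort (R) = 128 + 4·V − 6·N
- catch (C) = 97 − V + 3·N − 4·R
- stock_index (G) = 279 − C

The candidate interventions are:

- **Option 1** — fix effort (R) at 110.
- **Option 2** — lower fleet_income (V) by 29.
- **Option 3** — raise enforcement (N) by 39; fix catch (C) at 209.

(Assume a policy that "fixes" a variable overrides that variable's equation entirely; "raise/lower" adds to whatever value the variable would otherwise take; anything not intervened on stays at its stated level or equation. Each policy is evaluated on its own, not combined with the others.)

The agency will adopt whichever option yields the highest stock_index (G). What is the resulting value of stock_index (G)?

184

Option 1 (R := 110):
  V = 39
  N = 159
  R = 110
  C = 97 − 39 + 3·159 − 4·110 = 95
  G = 279 − 95 = 184
Option 2 (V − 29):
  V = 39 − 29 = 10
  N = 159
  R = 128 + 4·10 − 6·159 = -786
  C = 97 − 10 + 3·159 − 4·(-786) = 3708
  G = 279 − 3708 = -3429
Option 3 (N + 39, C := 209):
  V = 39
  N = 159 + 39 = 198
  R = 128 + 4·39 − 6·198 = -904
  C = 209
  G = 279 − 209 = 70
Comparing — Option 1: G=184, Option 2: G=-3429, Option 3: G=70. Highest is 184 (Option 1).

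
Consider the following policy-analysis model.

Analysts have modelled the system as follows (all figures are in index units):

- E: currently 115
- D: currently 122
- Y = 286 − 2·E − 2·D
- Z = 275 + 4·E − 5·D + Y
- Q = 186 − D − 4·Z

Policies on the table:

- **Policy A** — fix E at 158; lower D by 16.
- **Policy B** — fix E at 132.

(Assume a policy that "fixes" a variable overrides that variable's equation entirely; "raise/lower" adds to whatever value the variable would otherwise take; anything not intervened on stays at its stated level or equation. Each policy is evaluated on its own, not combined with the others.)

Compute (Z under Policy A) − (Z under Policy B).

164

Policy A (E := 158, D − 16):
  E = 158
  D = 122 − 16 = 106
  Y = 286 − 2·158 − 2·106 = -242
  Z = 275 + 4·158 − 5·106 + (-242) = 135
Policy B (E := 132):
  E = 132
  D = 122
  Y = 286 − 2·132 − 2·122 = -222
  Z = 275 + 4·132 − 5·122 + (-222) = -29
Z: 135 − (-29) = 164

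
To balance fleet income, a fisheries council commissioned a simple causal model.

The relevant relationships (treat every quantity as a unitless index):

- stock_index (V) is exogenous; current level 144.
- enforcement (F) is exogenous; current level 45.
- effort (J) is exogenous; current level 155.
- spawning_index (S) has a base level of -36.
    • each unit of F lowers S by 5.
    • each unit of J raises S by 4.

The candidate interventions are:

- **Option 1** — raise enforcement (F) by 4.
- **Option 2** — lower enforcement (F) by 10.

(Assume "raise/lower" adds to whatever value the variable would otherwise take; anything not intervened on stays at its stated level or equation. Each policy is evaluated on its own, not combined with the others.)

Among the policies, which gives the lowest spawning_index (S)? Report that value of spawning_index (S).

339

Option 1 (F + 4):
  F = 45 + 4 = 49
  J = 155
  S = -36 − 5·49 + 4·155 = 339
Option 2 (F − 10):
  F = 45 − 10 = 35
  J = 155
  S = -36 − 5·35 + 4·155 = 409
Comparing — Option 1: S=339, Option 2: S=409. Lowest is 339 (Option 1).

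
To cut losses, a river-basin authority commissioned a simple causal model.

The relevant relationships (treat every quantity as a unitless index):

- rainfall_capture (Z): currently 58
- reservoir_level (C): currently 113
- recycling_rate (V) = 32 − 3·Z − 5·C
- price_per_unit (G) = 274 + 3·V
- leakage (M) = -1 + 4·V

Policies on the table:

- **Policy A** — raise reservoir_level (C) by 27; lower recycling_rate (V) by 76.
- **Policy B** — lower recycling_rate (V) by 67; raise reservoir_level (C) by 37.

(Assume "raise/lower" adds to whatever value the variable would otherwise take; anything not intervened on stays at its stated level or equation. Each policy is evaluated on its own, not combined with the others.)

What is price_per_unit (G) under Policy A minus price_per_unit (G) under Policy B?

123

Policy A (C + 27, V − 76):
  Z = 58
  C = 113 + 27 = 140
  V = 32 − 3·58 − 5·140 (−76 from intervention) = -918
  G = 274 + 3·(-918) = -2480
Policy B (V − 67, C + 37):
  Z = 58
  C = 113 + 37 = 150
  V = 32 − 3·58 − 5·150 (−67 from intervention) = -959
  G = 274 + 3·(-959) = -2603
G: -2480 − (-2603) = 123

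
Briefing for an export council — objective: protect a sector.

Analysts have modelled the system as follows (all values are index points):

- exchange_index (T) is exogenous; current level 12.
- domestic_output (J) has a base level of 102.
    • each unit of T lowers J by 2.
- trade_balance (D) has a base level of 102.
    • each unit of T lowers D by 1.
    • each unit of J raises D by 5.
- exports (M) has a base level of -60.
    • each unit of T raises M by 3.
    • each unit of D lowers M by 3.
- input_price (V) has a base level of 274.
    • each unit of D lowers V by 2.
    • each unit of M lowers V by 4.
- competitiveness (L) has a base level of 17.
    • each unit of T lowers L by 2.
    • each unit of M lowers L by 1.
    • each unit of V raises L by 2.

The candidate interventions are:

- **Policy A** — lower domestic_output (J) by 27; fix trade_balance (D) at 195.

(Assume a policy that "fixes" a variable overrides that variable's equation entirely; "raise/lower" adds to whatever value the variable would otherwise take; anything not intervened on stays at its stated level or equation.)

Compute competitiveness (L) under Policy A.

5242

Policy A (J − 27, D := 195):
  T = 12
  J = 102 − 2·12 (−27 from intervention) = 51
  D = 195
  M = -60 + 3·12 − 3·195 = -609
  V = 274 − 2·195 − 4·(-609) = 2320
  L = 17 − 2·12 − (-609) + 2·2320 = 5242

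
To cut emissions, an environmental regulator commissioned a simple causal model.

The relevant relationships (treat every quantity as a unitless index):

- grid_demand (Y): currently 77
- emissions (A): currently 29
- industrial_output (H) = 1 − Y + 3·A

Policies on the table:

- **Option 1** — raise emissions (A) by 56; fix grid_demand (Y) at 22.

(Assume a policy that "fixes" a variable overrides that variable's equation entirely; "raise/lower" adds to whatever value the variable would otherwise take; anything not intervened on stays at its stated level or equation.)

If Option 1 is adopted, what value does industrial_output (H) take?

234

Option 1 (A + 56, Y := 22):
  Y = 22
  A = 29 + 56 = 85
  H = 1 − 22 + 3·85 = 234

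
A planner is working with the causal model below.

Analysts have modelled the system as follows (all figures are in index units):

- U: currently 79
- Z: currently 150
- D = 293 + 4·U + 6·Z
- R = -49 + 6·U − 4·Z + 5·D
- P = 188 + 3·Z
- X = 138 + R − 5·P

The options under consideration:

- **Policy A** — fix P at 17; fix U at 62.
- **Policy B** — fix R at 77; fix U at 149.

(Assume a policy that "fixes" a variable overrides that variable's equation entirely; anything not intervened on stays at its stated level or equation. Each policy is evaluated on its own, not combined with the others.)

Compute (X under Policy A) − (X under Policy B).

9956

Policy A (P := 17, U := 62):
  U = 62
  Z = 150
  D = 293 + 4·62 + 6·150 = 1441
  R = -49 + 6·62 − 4·150 + 5·1441 = 6928
  P = 17
  X = 138 + 6928 − 5·17 = 6981
Policy B (R := 77, U := 149):
  U = 149
  Z = 150
  D = 293 + 4·149 + 6·150 = 1789
  R = 77
  P = 188 + 3·150 = 638
  X = 138 + 77 − 5·638 = -2975
X: 6981 − (-2975) = 9956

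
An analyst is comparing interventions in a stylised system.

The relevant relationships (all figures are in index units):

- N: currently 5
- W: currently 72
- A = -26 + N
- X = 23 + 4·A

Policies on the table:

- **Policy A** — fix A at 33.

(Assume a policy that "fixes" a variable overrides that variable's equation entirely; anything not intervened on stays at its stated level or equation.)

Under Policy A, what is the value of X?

Policy A (A := 33):
  N = 5
  A = 33
  X = 23 + 4·33 = 155

155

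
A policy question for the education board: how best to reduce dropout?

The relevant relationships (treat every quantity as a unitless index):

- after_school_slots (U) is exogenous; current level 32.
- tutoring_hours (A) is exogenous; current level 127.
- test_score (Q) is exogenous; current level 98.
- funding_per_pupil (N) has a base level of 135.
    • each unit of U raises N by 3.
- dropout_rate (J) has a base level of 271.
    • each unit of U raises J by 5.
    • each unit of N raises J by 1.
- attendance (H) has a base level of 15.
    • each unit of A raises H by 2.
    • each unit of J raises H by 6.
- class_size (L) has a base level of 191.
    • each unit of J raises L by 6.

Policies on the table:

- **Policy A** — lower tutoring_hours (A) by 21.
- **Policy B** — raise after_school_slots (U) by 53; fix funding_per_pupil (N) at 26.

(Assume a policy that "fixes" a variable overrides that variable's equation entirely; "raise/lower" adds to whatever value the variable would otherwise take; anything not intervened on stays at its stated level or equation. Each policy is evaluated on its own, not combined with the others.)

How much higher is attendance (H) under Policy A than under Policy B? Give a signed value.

-402

Policy A (A − 21):
  U = 32
  A = 127 − 21 = 106
  N = 135 + 3·32 = 231
  J = 271 + 5·32 + 231 = 662
  H = 15 + 2·106 + 6·662 = 4199
Policy B (U + 53, N := 26):
  U = 32 + 53 = 85
  A = 127
  N = 26
  J = 271 + 5·85 + 26 = 722
  H = 15 + 2·127 + 6·722 = 4601
H: 4199 − 4601 = -402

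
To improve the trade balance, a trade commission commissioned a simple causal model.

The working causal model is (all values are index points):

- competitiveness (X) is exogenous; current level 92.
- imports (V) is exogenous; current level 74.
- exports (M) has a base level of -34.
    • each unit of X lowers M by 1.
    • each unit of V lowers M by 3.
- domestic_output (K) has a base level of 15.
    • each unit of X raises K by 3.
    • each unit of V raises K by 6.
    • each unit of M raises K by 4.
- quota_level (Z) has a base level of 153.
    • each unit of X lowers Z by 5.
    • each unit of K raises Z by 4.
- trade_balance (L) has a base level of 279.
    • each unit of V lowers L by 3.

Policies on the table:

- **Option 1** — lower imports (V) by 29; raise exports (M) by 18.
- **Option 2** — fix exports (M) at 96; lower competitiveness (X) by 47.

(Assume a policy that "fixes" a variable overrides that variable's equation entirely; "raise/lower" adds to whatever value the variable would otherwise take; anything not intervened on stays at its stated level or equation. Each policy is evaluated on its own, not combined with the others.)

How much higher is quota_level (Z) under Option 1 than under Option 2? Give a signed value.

-5791

Option 1 (V − 29, M + 18):
  X = 92
  V = 74 − 29 = 45
  M = -34 − 92 − 3·45 (+18 from intervention) = -243
  K = 15 + 3·92 + 6·45 + 4·(-243) = -411
  Z = 153 − 5·92 + 4·(-411) = -1951
Option 2 (M := 96, X − 47):
  X = 92 − 47 = 45
  V = 74
  M = 96
  K = 15 + 3·45 + 6·74 + 4·96 = 978
  Z = 153 − 5·45 + 4·978 = 3840
Z: -1951 − 3840 = -5791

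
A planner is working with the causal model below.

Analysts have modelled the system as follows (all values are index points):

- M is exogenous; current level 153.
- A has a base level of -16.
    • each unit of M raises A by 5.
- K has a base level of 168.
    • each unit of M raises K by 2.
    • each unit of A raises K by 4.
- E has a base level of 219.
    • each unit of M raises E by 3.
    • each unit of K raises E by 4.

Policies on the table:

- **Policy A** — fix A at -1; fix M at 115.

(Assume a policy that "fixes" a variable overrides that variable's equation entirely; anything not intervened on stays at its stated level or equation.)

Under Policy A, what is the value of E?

Policy A (A := -1, M := 115):
  M = 115
  A = -1
  K = 168 + 2·115 + 4·(-1) = 394
  E = 219 + 3·115 + 4·394 = 2140

2140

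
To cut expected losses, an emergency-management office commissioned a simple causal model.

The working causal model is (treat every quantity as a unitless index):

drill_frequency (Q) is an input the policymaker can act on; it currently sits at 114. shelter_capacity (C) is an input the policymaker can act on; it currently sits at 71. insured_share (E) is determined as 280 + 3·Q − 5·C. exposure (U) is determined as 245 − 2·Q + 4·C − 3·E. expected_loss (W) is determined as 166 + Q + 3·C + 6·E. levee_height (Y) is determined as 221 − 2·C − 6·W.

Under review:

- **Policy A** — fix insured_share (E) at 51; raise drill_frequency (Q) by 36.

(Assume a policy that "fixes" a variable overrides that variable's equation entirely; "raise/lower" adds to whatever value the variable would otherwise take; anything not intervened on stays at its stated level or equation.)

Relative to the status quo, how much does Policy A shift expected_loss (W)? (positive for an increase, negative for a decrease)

-1260

Baseline:
  Q = 114
  C = 71
  E = 280 + 3·114 − 5·71 = 267
  W = 166 + 114 + 3·71 + 6·267 = 2095
Policy A (E := 51, Q + 36):
  Q = 114 + 36 = 150
  C = 71
  E = 51
  W = 166 + 150 + 3·71 + 6·51 = 835
Change in W: 835 − 2095 = -1260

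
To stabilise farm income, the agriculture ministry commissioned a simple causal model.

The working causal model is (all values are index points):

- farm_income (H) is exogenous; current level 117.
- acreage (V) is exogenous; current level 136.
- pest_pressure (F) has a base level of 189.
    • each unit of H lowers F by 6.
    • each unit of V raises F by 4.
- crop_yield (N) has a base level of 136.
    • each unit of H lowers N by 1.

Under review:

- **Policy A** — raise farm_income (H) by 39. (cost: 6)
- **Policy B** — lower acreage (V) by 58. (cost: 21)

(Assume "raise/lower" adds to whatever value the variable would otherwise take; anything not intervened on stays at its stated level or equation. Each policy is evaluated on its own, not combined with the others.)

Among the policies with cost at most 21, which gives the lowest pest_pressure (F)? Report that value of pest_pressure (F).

-203

Policy A (H + 39):
  H = 117 + 39 = 156
  V = 136
  F = 189 − 6·156 + 4·136 = -203
Policy B (V − 58):
  H = 117
  V = 136 − 58 = 78
  F = 189 − 6·117 + 4·78 = -201
Comparing — Policy A: F=-203, Policy B: F=-201. Lowest is -203 (Policy A).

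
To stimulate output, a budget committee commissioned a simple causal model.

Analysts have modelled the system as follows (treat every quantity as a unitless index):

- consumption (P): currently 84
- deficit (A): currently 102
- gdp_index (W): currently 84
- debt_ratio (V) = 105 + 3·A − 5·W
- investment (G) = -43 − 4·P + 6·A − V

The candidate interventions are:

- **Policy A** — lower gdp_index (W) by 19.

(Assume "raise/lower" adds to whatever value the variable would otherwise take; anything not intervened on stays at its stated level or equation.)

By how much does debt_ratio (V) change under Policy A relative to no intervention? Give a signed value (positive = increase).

Baseline:
  A = 102
  W = 84
  V = 105 + 3·102 − 5·84 = -9
Policy A (W − 19):
  A = 102
  W = 84 − 19 = 65
  V = 105 + 3·102 − 5·65 = 86
Change in V: 86 − (-9) = 95

95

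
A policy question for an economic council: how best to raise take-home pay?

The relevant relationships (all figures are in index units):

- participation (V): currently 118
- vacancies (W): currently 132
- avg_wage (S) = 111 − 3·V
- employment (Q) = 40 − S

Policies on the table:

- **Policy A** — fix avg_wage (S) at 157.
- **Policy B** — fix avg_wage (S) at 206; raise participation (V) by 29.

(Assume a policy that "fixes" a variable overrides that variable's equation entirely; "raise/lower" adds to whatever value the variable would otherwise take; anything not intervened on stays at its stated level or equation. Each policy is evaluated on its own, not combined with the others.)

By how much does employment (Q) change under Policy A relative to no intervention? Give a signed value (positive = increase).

Baseline:
  V = 118
  S = 111 − 3·118 = -243
  Q = 40 − (-243) = 283
Policy A (S := 157):
  V = 118
  S = 157
  Q = 40 − 157 = -117
Change in Q: -117 − 283 = -400

-400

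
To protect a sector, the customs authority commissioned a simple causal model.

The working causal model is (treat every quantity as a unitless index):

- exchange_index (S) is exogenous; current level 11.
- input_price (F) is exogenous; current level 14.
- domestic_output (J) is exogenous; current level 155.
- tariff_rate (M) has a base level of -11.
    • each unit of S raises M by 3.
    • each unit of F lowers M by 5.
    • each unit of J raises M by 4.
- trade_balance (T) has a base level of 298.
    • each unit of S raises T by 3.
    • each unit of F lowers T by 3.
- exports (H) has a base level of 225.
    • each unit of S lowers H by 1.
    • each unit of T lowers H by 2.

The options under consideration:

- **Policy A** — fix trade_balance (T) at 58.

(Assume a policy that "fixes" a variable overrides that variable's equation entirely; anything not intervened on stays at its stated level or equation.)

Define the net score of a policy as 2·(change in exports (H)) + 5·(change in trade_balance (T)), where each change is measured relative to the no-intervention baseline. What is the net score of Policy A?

Baseline:
  S = 11
  F = 14
  T = 298 + 3·11 − 3·14 = 289
  H = 225 − 11 − 2·289 = -364
Policy A (T := 58):
  S = 11
  F = 14
  T = 58
  H = 225 − 11 − 2·58 = 98
ΔH = 98 − (-364) = 462; ΔT = 58 − 289 = -231
Score = 2·462 + 5·(-231) = -231

-231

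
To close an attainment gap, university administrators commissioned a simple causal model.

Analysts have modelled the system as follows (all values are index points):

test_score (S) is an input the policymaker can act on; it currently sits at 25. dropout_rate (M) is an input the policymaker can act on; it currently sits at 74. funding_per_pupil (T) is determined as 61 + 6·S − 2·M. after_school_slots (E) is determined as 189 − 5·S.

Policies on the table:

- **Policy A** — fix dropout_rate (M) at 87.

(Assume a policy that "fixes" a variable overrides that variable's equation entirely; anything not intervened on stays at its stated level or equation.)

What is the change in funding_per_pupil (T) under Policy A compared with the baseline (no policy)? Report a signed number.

-26

Baseline:
  S = 25
  M = 74
  T = 61 + 6·25 − 2·74 = 63
Policy A (M := 87):
  S = 25
  M = 87
  T = 61 + 6·25 − 2·87 = 37
Change in T: 37 − 63 = -26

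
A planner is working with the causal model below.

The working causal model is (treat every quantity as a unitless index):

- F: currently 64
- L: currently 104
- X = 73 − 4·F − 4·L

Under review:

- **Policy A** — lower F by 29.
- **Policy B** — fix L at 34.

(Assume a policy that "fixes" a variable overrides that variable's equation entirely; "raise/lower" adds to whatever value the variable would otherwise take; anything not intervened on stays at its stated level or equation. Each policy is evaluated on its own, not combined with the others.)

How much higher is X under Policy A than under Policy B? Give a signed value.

-164

Policy A (F − 29):
  F = 64 − 29 = 35
  L = 104
  X = 73 − 4·35 − 4·104 = -483
Policy B (L := 34):
  F = 64
  L = 34
  X = 73 − 4·64 − 4·34 = -319
X: -483 − (-319) = -164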